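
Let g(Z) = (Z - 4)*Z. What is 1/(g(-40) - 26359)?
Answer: -1/24599 ≈ -4.0652e-5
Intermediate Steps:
g(Z) = Z*(-4 + Z) (g(Z) = (-4 + Z)*Z = Z*(-4 + Z))
1/(g(-40) - 26359) = 1/(-40*(-4 - 40) - 26359) = 1/(-40*(-44) - 26359) = 1/(1760 - 26359) = 1/(-24599) = -1/24599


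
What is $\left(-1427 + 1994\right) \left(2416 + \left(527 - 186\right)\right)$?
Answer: $1563219$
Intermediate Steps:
$\left(-1427 + 1994\right) \left(2416 + \left(527 - 186\right)\right) = 567 \left(2416 + \left(527 - 186\right)\right) = 567 \left(2416 + 341\right) = 567 \cdot 2757 = 1563219$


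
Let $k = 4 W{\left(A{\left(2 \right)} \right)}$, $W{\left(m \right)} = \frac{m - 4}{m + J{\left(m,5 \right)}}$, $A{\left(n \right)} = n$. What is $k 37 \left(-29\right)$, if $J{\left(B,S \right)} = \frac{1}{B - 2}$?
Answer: $0$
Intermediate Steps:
$J{\left(B,S \right)} = \frac{1}{-2 + B}$
$W{\left(m \right)} = \frac{-4 + m}{m + \frac{1}{-2 + m}}$ ($W{\left(m \right)} = \frac{m - 4}{m + \frac{1}{-2 + m}} = \frac{-4 + m}{m + \frac{1}{-2 + m}}$)
$k = 0$ ($k = 4 \frac{\left(-4 + 2\right) \left(-2 + 2\right)}{1 + 2 \left(-2 + 2\right)} = 4 \frac{1}{1 + 2 \cdot 0} \left(-2\right) 0 = 4 \frac{1}{1 + 0} \left(-2\right) 0 = 4 \cdot 1^{-1} \left(-2\right) 0 = 4 \cdot 1 \left(-2\right) 0 = 4 \cdot 0 = 0$)
$k 37 \left(-29\right) = 0 \cdot 37 \left(-29\right) = 0 \left(-29\right) = 0$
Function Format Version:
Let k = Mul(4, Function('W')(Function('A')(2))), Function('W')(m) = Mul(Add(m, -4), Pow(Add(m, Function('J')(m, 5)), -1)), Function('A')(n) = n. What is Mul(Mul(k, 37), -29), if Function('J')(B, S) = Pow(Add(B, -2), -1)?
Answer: 0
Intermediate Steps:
Function('J')(B, S) = Pow(Add(-2, B), -1)
Function('W')(m) = Mul(Pow(Add(m, Pow(Add(-2, m), -1)), -1), Add(-4, m)) (Function('W')(m) = Mul(Add(m, -4), Pow(Add(m, Pow(Add(-2, m), -1)), -1)) = Mul(Add(-4, m), Pow(Add(m, Pow(Add(-2, m), -1)), -1)) = Mul(Pow(Add(m, Pow(Add(-2, m), -1)), -1), Add(-4, m)))
k = 0 (k = Mul(4, Mul(Pow(Add(1, Mul(2, Add(-2, 2))), -1), Add(-4, 2), Add(-2, 2))) = Mul(4, Mul(Pow(Add(1, Mul(2, 0)), -1), -2, 0)) = Mul(4, Mul(Pow(Add(1, 0), -1), -2, 0)) = Mul(4, Mul(Pow(1, -1), -2, 0)) = Mul(4, Mul(1, -2, 0)) = Mul(4, 0) = 0)
Mul(Mul(k, 37), -29) = Mul(Mul(0, 37), -29) = Mul(0, -29) = 0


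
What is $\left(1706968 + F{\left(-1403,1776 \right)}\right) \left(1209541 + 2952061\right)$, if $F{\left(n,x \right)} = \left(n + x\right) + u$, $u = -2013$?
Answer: $7096896415456$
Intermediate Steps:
$F{\left(n,x \right)} = -2013 + n + x$ ($F{\left(n,x \right)} = \left(n + x\right) - 2013 = -2013 + n + x$)
$\left(1706968 + F{\left(-1403,1776 \right)}\right) \left(1209541 + 2952061\right) = \left(1706968 - 1640\right) \left(1209541 + 2952061\right) = \left(1706968 - 1640\right) 4161602 = 1705328 \cdot 4161602 = 7096896415456$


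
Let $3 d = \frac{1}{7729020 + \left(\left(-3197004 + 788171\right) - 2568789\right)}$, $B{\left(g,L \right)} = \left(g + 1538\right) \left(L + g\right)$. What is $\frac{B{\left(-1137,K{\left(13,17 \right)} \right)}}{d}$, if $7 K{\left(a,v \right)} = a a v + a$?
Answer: $- \frac{16791283990962}{7} \approx -2.3988 \cdot 10^{12}$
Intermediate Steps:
$K{\left(a,v \right)} = \frac{a}{7} + \frac{v a^{2}}{7}$ ($K{\left(a,v \right)} = \frac{a a v + a}{7} = \frac{a^{2} v + a}{7} = \frac{v a^{2} + a}{7} = \frac{a + v a^{2}}{7} = \frac{a}{7} + \frac{v a^{2}}{7}$)
$B{\left(g,L \right)} = \left(1538 + g\right) \left(L + g\right)$
$d = \frac{1}{8254194}$ ($d = \frac{1}{3 \left(7729020 + \left(\left(-3197004 + 788171\right) - 2568789\right)\right)} = \frac{1}{3 \left(7729020 - 4977622\right)} = \frac{1}{3 \cdot 2751398} = \frac{1}{3} \cdot \frac{1}{2751398} = \frac{1}{8254194} \approx 1.2115 \cdot 10^{-7}$)
$\frac{B{\left(-1137,K{\left(13,17 \right)} \right)}}{d} = \left(\left(-1137\right)^{2} + 1538 \cdot \frac{1}{7} \cdot 13 \left(1 + 13 \cdot 17\right) + 1538 \left(-1137\right) + \frac{1}{7} \cdot 13 \left(1 + 13 \cdot 17\right) \left(-1137\right)\right) \frac{1}{\frac{1}{8254194}} = \left(1292769 + 1538 \cdot \frac{1}{7} \cdot 13 \left(1 + 221\right) - 1748706 + \frac{1}{7} \cdot 13 \left(1 + 221\right) \left(-1137\right)\right) 8254194 = \left(1292769 + 1538 \cdot \frac{1}{7} \cdot 13 \cdot 222 - 1748706 + \frac{1}{7} \cdot 13 \cdot 222 \left(-1137\right)\right) 8254194 = \left(1292769 + 1538 \cdot \frac{2886}{7} - 1748706 + \frac{2886}{7} \left(-1137\right)\right) 8254194 = \left(1292769 + \frac{4438668}{7} - 1748706 - \frac{3281382}{7}\right) 8254194 = \left(- \frac{2034273}{7}\right) 8254194 = - \frac{16791283990962}{7}$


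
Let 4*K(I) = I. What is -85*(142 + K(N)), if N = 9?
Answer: -49045/4 ≈ -12261.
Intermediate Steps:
K(I) = I/4
-85*(142 + K(N)) = -85*(142 + (¼)*9) = -85*(142 + 9/4) = -85*577/4 = -49045/4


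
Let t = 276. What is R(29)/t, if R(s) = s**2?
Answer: 841/276 ≈ 3.0471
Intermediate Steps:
R(29)/t = 29**2/276 = 841*(1/276) = 841/276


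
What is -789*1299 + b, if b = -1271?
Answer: -1026182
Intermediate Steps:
-789*1299 + b = -789*1299 - 1271 = -1024911 - 1271 = -1026182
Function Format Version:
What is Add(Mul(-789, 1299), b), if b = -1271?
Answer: -1026182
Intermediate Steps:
Add(Mul(-789, 1299), b) = Add(Mul(-789, 1299), -1271) = Add(-1024911, -1271) = -1026182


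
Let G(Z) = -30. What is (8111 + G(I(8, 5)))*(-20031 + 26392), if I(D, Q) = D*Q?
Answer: 51403241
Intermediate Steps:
(8111 + G(I(8, 5)))*(-20031 + 26392) = (8111 - 30)*(-20031 + 26392) = 8081*6361 = 51403241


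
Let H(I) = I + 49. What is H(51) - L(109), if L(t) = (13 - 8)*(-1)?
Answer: 105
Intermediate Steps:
L(t) = -5 (L(t) = 5*(-1) = -5)
H(I) = 49 + I
H(51) - L(109) = (49 + 51) - 1*(-5) = 100 + 5 = 105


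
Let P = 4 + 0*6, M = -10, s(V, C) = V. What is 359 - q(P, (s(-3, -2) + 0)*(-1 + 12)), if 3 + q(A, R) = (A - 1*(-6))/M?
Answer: 363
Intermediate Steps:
P = 4 (P = 4 + 0 = 4)
q(A, R) = -18/5 - A/10 (q(A, R) = -3 + (A - 1*(-6))/(-10) = -3 + (A + 6)*(-⅒) = -3 + (6 + A)*(-⅒) = -3 + (-⅗ - A/10) = -18/5 - A/10)
359 - q(P, (s(-3, -2) + 0)*(-1 + 12)) = 359 - (-18/5 - ⅒*4) = 359 - (-18/5 - ⅖) = 359 - 1*(-4) = 359 + 4 = 363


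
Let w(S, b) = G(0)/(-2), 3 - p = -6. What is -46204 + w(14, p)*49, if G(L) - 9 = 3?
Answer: -46498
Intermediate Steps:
p = 9 (p = 3 - 1*(-6) = 3 + 6 = 9)
G(L) = 12 (G(L) = 9 + 3 = 12)
w(S, b) = -6 (w(S, b) = 12/(-2) = 12*(-½) = -6)
-46204 + w(14, p)*49 = -46204 - 6*49 = -46204 - 294 = -46498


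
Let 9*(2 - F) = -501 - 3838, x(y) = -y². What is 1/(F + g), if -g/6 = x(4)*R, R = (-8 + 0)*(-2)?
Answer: 9/18181 ≈ 0.00049502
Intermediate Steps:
F = 4357/9 (F = 2 - (-501 - 3838)/9 = 2 - ⅑*(-4339) = 2 + 4339/9 = 4357/9 ≈ 484.11)
R = 16 (R = -8*(-2) = 16)
g = 1536 (g = -6*(-1*4²)*16 = -6*(-1*16)*16 = -(-96)*16 = -6*(-256) = 1536)
1/(F + g) = 1/(4357/9 + 1536) = 1/(18181/9) = 9/18181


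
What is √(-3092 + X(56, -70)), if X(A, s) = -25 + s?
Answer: I*√3187 ≈ 56.453*I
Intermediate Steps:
√(-3092 + X(56, -70)) = √(-3092 + (-25 - 70)) = √(-3092 - 95) = √(-3187) = I*√3187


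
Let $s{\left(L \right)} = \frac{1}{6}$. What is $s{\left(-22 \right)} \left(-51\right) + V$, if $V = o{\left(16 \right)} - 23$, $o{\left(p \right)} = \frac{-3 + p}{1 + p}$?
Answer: $- \frac{1045}{34} \approx -30.735$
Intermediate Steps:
$o{\left(p \right)} = \frac{-3 + p}{1 + p}$
$s{\left(L \right)} = \frac{1}{6}$
$V = - \frac{378}{17}$ ($V = \frac{-3 + 16}{1 + 16} - 23 = \frac{1}{17} \cdot 13 - 23 = \frac{13}{17} - 23 = - \frac{378}{17} \approx -22.235$)
$s{\left(-22 \right)} \left(-51\right) + V = \frac{1}{6} \left(-51\right) - \frac{378}{17} = - \frac{17}{2} - \frac{378}{17} = - \frac{1045}{34}$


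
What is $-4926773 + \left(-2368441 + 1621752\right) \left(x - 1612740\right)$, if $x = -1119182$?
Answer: $2039891179485$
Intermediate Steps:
$-4926773 + \left(-2368441 + 1621752\right) \left(x - 1612740\right) = -4926773 + \left(-2368441 + 1621752\right) \left(-1119182 - 1612740\right) = -4926773 - -2039896106258 = -4926773 + 2039896106258 = 2039891179485$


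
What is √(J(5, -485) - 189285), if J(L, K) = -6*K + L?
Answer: I*√186370 ≈ 431.71*I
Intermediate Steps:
J(L, K) = L - 6*K
√(J(5, -485) - 189285) = √((5 - 6*(-485)) - 189285) = √((5 + 2910) - 189285) = √(2915 - 189285) = √(-186370) = I*√186370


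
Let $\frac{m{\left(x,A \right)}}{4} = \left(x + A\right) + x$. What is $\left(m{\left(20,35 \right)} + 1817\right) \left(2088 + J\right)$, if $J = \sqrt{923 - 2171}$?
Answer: $4420296 + 8468 i \sqrt{78} \approx 4.4203 \cdot 10^{6} + 74787.0 i$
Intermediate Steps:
$m{\left(x,A \right)} = 4 A + 8 x$ ($m{\left(x,A \right)} = 4 \left(\left(x + A\right) + x\right) = 4 \left(\left(A + x\right) + x\right) = 4 \left(A + 2 x\right) = 4 A + 8 x$)
$J = 4 i \sqrt{78}$ ($J = \sqrt{-1248} = 4 i \sqrt{78} \approx 35.327 i$)
$\left(m{\left(20,35 \right)} + 1817\right) \left(2088 + J\right) = \left(\left(4 \cdot 35 + 8 \cdot 20\right) + 1817\right) \left(2088 + 4 i \sqrt{78}\right) = \left(\left(140 + 160\right) + 1817\right) \left(2088 + 4 i \sqrt{78}\right) = \left(300 + 1817\right) \left(2088 + 4 i \sqrt{78}\right) = 2117 \left(2088 + 4 i \sqrt{78}\right) = 4420296 + 8468 i \sqrt{78}$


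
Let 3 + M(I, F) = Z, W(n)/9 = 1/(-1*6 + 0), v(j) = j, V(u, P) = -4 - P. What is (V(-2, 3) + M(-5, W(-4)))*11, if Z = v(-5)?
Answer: -165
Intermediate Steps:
Z = -5
W(n) = -3/2 (W(n) = 9/(-1*6 + 0) = 9/(-6 + 0) = 9/(-6) = 9*(-⅙) = -3/2)
M(I, F) = -8 (M(I, F) = -3 - 5 = -8)
(V(-2, 3) + M(-5, W(-4)))*11 = ((-4 - 1*3) - 8)*11 = ((-4 - 3) - 8)*11 = (-7 - 8)*11 = -15*11 = -165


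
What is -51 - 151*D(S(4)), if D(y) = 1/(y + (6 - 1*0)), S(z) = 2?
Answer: -559/8 ≈ -69.875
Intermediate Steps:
D(y) = 1/(6 + y) (D(y) = 1/(y + (6 + 0)) = 1/(y + 6) = 1/(6 + y))
-51 - 151*D(S(4)) = -51 - 151/(6 + 2) = -51 - 151/8 = -559/8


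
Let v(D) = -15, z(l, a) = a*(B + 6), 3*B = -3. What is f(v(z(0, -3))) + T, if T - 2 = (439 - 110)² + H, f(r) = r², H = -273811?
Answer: -165343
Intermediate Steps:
B = -1 (B = (⅓)*(-3) = -1)
z(l, a) = 5*a (z(l, a) = a*(-1 + 6) = a*5 = 5*a)
T = -165568 (T = 2 + ((439 - 110)² - 273811) = 2 + (329² - 273811) = 2 + (108241 - 273811) = 2 - 165570 = -165568)
f(v(z(0, -3))) + T = (-15)² - 165568 = 225 - 165568 = -165343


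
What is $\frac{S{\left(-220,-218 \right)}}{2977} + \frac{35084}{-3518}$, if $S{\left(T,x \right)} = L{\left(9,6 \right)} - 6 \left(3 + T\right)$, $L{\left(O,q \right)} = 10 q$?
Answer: $- \frac{49826776}{5236543} \approx -9.5152$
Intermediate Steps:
$S{\left(T,x \right)} = 42 - 6 T$ ($S{\left(T,x \right)} = 10 \cdot 6 - 6 \left(3 + T\right) = 60 - \left(18 + 6 T\right) = 42 - 6 T$)
$\frac{S{\left(-220,-218 \right)}}{2977} + \frac{35084}{-3518} = \frac{42 - -1320}{2977} + \frac{35084}{-3518} = \left(42 + 1320\right) \frac{1}{2977} + 35084 \left(- \frac{1}{3518}\right) = 1362 \cdot \frac{1}{2977} - \frac{17542}{1759} = \frac{1362}{2977} - \frac{17542}{1759} = - \frac{49826776}{5236543}$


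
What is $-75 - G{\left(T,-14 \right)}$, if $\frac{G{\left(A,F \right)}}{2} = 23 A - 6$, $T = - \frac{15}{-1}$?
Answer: $-753$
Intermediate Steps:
$T = 15$ ($T = \left(-15\right) \left(-1\right) = 15$)
$G{\left(A,F \right)} = -12 + 46 A$ ($G{\left(A,F \right)} = 2 \left(23 A - 6\right) = 2 \left(-6 + 23 A\right) = -12 + 46 A$)
$-75 - G{\left(T,-14 \right)} = -75 - \left(-12 + 46 \cdot 15\right) = -75 - \left(-12 + 690\right) = -75 - 678 = -753$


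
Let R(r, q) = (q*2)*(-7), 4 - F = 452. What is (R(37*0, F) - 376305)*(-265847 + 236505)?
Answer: 10857508286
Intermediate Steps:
F = -448 (F = 4 - 1*452 = 4 - 452 = -448)
R(r, q) = -14*q (R(r, q) = (2*q)*(-7) = -14*q)
(R(37*0, F) - 376305)*(-265847 + 236505) = (-14*(-448) - 376305)*(-265847 + 236505) = (6272 - 376305)*(-29342) = -370033*(-29342) = 10857508286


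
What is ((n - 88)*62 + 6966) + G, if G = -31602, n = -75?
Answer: -34742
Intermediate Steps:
((n - 88)*62 + 6966) + G = ((-75 - 88)*62 + 6966) - 31602 = (-163*62 + 6966) - 31602 = (-10106 + 6966) - 31602 = -3140 - 31602 = -34742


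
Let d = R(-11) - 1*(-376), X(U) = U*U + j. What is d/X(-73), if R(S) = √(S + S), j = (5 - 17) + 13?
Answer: 188/2665 + I*√22/5330 ≈ 0.070544 + 0.00088*I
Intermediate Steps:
j = 1 (j = -12 + 13 = 1)
R(S) = √2*√S (R(S) = √(2*S) = √2*√S)
X(U) = 1 + U² (X(U) = U*U + 1 = U² + 1 = 1 + U²)
d = 376 + I*√22 (d = √2*√(-11) - 1*(-376) = √2*(I*√11) + 376 = I*√22 + 376 = 376 + I*√22 ≈ 376.0 + 4.6904*I)
d/X(-73) = (376 + I*√22)/(1 + (-73)²) = (376 + I*√22)/(1 + 5329) = (376 + I*√22)/5330 = (376 + I*√22)*(1/5330) = 188/2665 + I*√22/5330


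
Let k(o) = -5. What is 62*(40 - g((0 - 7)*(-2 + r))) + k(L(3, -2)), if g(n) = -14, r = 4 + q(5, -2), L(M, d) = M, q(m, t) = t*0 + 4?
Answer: 3343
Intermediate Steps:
q(m, t) = 4 (q(m, t) = 0 + 4 = 4)
r = 8 (r = 4 + 4 = 8)
62*(40 - g((0 - 7)*(-2 + r))) + k(L(3, -2)) = 62*(40 - 1*(-14)) - 5 = 62*(40 + 14) - 5 = 62*54 - 5 = 3348 - 5 = 3343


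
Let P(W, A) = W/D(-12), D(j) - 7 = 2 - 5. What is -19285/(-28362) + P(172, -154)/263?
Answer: 216949/257214 ≈ 0.84346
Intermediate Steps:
D(j) = 4 (D(j) = 7 + (2 - 5) = 7 - 3 = 4)
P(W, A) = W/4
-19285/(-28362) + P(172, -154)/263 = -19285/(-28362) + ((¼)*172)/263 = -19285*(-1/28362) + 43*(1/263) = 665/978 + 43/263 = 216949/257214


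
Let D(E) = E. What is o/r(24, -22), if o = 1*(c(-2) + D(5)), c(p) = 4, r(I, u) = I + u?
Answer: 9/2 ≈ 4.5000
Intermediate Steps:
o = 9 (o = 1*(4 + 5) = 1*9 = 9)
o/r(24, -22) = 9/(24 - 22) = 9/2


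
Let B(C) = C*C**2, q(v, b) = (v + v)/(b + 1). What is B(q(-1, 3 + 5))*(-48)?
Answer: 128/243 ≈ 0.52675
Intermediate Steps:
q(v, b) = 2*v/(1 + b) (q(v, b) = (2*v)/(1 + b) = 2*v/(1 + b))
B(C) = C**3
B(q(-1, 3 + 5))*(-48) = (2*(-1)/(1 + (3 + 5)))**3*(-48) = (2*(-1)/(1 + 8))**3*(-48) = (2*(-1)/9)**3*(-48) = (2*(-1)*(1/9))**3*(-48) = (-2/9)**3*(-48) = -8/729*(-48) = 128/243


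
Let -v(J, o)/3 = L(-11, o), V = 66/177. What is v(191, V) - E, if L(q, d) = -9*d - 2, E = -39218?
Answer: 2314810/59 ≈ 39234.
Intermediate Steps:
V = 22/59 (V = 66*(1/177) = 22/59 ≈ 0.37288)
L(q, d) = -2 - 9*d
v(J, o) = 6 + 27*o (v(J, o) = -3*(-2 - 9*o) = 6 + 27*o)
v(191, V) - E = (6 + 27*(22/59)) - 1*(-39218) = (6 + 594/59) + 39218 = 948/59 + 39218 = 2314810/59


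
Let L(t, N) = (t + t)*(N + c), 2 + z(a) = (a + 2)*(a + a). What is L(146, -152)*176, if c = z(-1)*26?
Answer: -13156352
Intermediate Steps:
z(a) = -2 + 2*a*(2 + a) (z(a) = -2 + (a + 2)*(a + a) = -2 + (2 + a)*(2*a) = -2 + 2*a*(2 + a))
c = -104 (c = (-2 + 2*(-1)² + 4*(-1))*26 = (-2 + 2*1 - 4)*26 = (-2 + 2 - 4)*26 = -4*26 = -104)
L(t, N) = 2*t*(-104 + N) (L(t, N) = (t + t)*(N - 104) = (2*t)*(-104 + N) = 2*t*(-104 + N))
L(146, -152)*176 = (2*146*(-104 - 152))*176 = (2*146*(-256))*176 = -74752*176 = -13156352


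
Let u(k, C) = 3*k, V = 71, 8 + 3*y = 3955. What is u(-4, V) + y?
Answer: 3911/3 ≈ 1303.7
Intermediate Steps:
y = 3947/3 (y = -8/3 + (⅓)*3955 = -8/3 + 3955/3 = 3947/3 ≈ 1315.7)
u(-4, V) + y = 3*(-4) + 3947/3 = -12 + 3947/3 = 3911/3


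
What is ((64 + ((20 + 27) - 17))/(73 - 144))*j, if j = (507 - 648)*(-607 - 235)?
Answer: -11159868/71 ≈ -1.5718e+5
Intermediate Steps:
j = 118722 (j = -141*(-842) = 118722)
((64 + ((20 + 27) - 17))/(73 - 144))*j = ((64 + ((20 + 27) - 17))/(73 - 144))*118722 = ((64 + (47 - 17))/(-71))*118722 = ((64 + 30)*(-1/71))*118722 = (94*(-1/71))*118722 = -94/71*118722 = -11159868/71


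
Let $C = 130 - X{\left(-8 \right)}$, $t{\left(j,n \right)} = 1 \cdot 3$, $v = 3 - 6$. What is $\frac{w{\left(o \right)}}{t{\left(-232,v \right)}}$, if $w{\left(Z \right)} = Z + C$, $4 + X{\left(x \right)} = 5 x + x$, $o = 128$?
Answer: $\frac{310}{3} \approx 103.33$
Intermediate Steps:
$X{\left(x \right)} = -4 + 6 x$ ($X{\left(x \right)} = -4 + \left(5 x + x\right) = -4 + 6 x$)
$v = -3$ ($v = 3 - 6 = -3$)
$t{\left(j,n \right)} = 3$
$C = 182$ ($C = 130 - \left(-4 + 6 \left(-8\right)\right) = 130 - \left(-4 - 48\right) = 130 - -52 = 130 + 52 = 182$)
$w{\left(Z \right)} = 182 + Z$ ($w{\left(Z \right)} = Z + 182 = 182 + Z$)
$\frac{w{\left(o \right)}}{t{\left(-232,v \right)}} = \frac{182 + 128}{3} = 310 \cdot \frac{1}{3} = \frac{310}{3}$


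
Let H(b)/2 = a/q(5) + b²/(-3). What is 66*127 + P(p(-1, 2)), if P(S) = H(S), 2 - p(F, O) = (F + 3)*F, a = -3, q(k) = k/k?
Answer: 25096/3 ≈ 8365.3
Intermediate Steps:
q(k) = 1
H(b) = -6 - 2*b²/3 (H(b) = 2*(-3/1 + b²/(-3)) = 2*(-3*1 + b²*(-⅓)) = 2*(-3 - b²/3) = -6 - 2*b²/3)
p(F, O) = 2 - F*(3 + F) (p(F, O) = 2 - (F + 3)*F = 2 - (3 + F)*F = 2 - F*(3 + F))
P(S) = -6 - 2*S²/3
66*127 + P(p(-1, 2)) = 66*127 + (-6 - 2*(2 - 1*(-1)² - 3*(-1))²/3) = 8382 + (-6 - 2*(2 - 1*1 + 3)²/3) = 8382 + (-6 - 2*(2 - 1 + 3)²/3) = 8382 + (-6 - ⅔*4²) = 8382 + (-6 - ⅔*16) = 8382 + (-6 - 32/3) = 8382 - 50/3 = 25096/3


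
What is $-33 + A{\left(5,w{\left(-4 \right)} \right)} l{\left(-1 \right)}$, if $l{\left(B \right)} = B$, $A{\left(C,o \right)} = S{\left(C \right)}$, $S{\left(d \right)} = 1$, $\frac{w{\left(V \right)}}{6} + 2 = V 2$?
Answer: $-34$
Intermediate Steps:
$w{\left(V \right)} = -12 + 12 V$ ($w{\left(V \right)} = -12 + 6 V 2 = -12 + 6 \cdot 2 V = -12 + 12 V$)
$A{\left(C,o \right)} = 1$
$-33 + A{\left(5,w{\left(-4 \right)} \right)} l{\left(-1 \right)} = -33 + 1 \left(-1\right) = -33 - 1 = -34$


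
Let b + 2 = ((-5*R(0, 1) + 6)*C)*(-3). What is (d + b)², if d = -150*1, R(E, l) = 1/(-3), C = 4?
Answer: 59536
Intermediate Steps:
R(E, l) = -⅓ (R(E, l) = 1*(-⅓) = -⅓)
d = -150
b = -94 (b = -2 + ((-5*(-⅓) + 6)*4)*(-3) = -2 + ((5/3 + 6)*4)*(-3) = -2 + ((23/3)*4)*(-3) = -2 + (92/3)*(-3) = -2 - 92 = -94)
(d + b)² = (-150 - 94)² = (-244)² = 59536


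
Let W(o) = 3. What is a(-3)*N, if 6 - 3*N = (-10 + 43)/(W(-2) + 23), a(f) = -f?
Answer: 123/26 ≈ 4.7308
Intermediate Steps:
N = 41/26 (N = 2 - (-10 + 43)/(3*(3 + 23)) = 2 - 11/26 = 41/26 ≈ 1.5769)
a(-3)*N = -1*(-3)*(41/26) = 3*(41/26) = 123/26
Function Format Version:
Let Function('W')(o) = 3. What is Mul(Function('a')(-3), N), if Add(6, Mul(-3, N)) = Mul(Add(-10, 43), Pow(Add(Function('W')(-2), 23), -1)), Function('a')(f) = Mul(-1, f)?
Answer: Rational(123, 26) ≈ 4.7308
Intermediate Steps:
N = Rational(41, 26) (N = Add(2, Mul(Rational(-1, 3), Mul(Add(-10, 43), Pow(Add(3, 23), -1)))) = Add(2, Mul(Rational(-1, 3), Mul(33, Pow(26, -1)))) = Add(2, Mul(Rational(-1, 3), Mul(33, Rational(1, 26)))) = Add(2, Mul(Rational(-1, 3), Rational(33, 26))) = Add(2, Rational(-11, 26)) = Rational(41, 26) ≈ 1.5769)
Mul(Function('a')(-3), N) = Mul(Mul(-1, -3), Rational(41, 26)) = Mul(3, Rational(41, 26)) = Rational(123, 26)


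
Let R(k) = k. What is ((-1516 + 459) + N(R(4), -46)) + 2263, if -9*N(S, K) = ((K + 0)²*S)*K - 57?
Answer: 400255/9 ≈ 44473.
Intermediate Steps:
N(S, K) = 19/3 - S*K³/9 (N(S, K) = -(((K + 0)²*S)*K - 57)/9 = -((K²*S)*K - 57)/9 = -((S*K²)*K - 57)/9 = -(S*K³ - 57)/9 = -(-57 + S*K³)/9 = 19/3 - S*K³/9)
((-1516 + 459) + N(R(4), -46)) + 2263 = ((-1516 + 459) + (19/3 - ⅑*4*(-46)³)) + 2263 = (-1057 + (19/3 - ⅑*4*(-97336))) + 2263 = (-1057 + (19/3 + 389344/9)) + 2263 = (-1057 + 389401/9) + 2263 = 379888/9 + 2263 = 400255/9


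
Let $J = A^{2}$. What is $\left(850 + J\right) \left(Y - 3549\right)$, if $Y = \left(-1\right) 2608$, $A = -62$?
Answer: $-28900958$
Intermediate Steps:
$Y = -2608$
$J = 3844$ ($J = \left(-62\right)^{2} = 3844$)
$\left(850 + J\right) \left(Y - 3549\right) = \left(850 + 3844\right) \left(-2608 - 3549\right) = 4694 \left(-6157\right) = -28900958$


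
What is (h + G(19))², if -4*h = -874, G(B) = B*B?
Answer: 1343281/4 ≈ 3.3582e+5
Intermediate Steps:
G(B) = B²
h = 437/2 (h = -¼*(-874) = 437/2 ≈ 218.50)
(h + G(19))² = (437/2 + 19²)² = (437/2 + 361)² = (1159/2)² = 1343281/4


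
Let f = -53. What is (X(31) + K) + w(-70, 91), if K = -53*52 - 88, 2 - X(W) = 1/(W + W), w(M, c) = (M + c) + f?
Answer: -178189/62 ≈ -2874.0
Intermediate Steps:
w(M, c) = -53 + M + c (w(M, c) = (M + c) - 53 = -53 + M + c)
X(W) = 2 - 1/(2*W) (X(W) = 2 - 1/(W + W) = 2 - 1/(2*W))
K = -2844 (K = -2756 - 88 = -2844)
(X(31) + K) + w(-70, 91) = ((2 - ½/31) - 2844) + (-53 - 70 + 91) = ((2 - ½*1/31) - 2844) - 32 = ((2 - 1/62) - 2844) - 32 = (123/62 - 2844) - 32 = -176205/62 - 32 = -178189/62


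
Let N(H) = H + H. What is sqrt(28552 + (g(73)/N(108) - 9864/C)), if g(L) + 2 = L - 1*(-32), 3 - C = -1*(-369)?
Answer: sqrt(137821889274)/2196 ≈ 169.05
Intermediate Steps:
N(H) = 2*H
C = -366 (C = 3 - (-1)*(-369) = 3 - 1*369 = 3 - 369 = -366)
g(L) = 30 + L (g(L) = -2 + (L - 1*(-32)) = -2 + (L + 32) = -2 + (32 + L) = 30 + L)
sqrt(28552 + (g(73)/N(108) - 9864/C)) = sqrt(28552 + ((30 + 73)/((2*108)) - 9864/(-366))) = sqrt(28552 + (103/216 - 9864*(-1/366))) = sqrt(28552 + (103*(1/216) + 1644/61)) = sqrt(28552 + (103/216 + 1644/61)) = sqrt(28552 + 361387/13176) = sqrt(376562539/13176) = sqrt(137821889274)/2196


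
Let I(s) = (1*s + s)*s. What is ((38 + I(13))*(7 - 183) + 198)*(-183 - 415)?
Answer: 39454844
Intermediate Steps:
I(s) = 2*s² (I(s) = (s + s)*s = (2*s)*s = 2*s²)
((38 + I(13))*(7 - 183) + 198)*(-183 - 415) = ((38 + 2*13²)*(7 - 183) + 198)*(-183 - 415) = ((38 + 2*169)*(-176) + 198)*(-598) = ((38 + 338)*(-176) + 198)*(-598) = (376*(-176) + 198)*(-598) = (-66176 + 198)*(-598) = -65978*(-598) = 39454844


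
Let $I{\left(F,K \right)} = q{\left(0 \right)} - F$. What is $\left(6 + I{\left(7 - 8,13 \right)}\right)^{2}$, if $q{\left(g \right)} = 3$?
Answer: $100$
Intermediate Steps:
$I{\left(F,K \right)} = 3 - F$
$\left(6 + I{\left(7 - 8,13 \right)}\right)^{2} = \left(6 + \left(3 - \left(7 - 8\right)\right)\right)^{2} = \left(6 + \left(3 - -1\right)\right)^{2} = \left(6 + \left(3 + 1\right)\right)^{2} = \left(6 + 4\right)^{2} = 10^{2} = 100$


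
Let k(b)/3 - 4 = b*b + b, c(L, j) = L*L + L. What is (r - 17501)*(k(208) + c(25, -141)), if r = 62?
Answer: -2285869242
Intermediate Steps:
c(L, j) = L + L² (c(L, j) = L² + L = L + L²)
k(b) = 12 + 3*b + 3*b² (k(b) = 12 + 3*(b*b + b) = 12 + 3*(b² + b) = 12 + 3*(b + b²) = 12 + (3*b + 3*b²) = 12 + 3*b + 3*b²)
(r - 17501)*(k(208) + c(25, -141)) = (62 - 17501)*((12 + 3*208 + 3*208²) + 25*(1 + 25)) = -17439*((12 + 624 + 3*43264) + 25*26) = -17439*((12 + 624 + 129792) + 650) = -17439*(130428 + 650) = -17439*131078 = -2285869242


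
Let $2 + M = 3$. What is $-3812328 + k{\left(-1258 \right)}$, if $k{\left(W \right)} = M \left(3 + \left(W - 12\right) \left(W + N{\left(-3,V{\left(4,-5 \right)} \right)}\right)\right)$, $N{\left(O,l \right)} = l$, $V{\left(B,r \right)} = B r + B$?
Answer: $-2194345$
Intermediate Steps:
$V{\left(B,r \right)} = B + B r$
$M = 1$ ($M = -2 + 3 = 1$)
$k{\left(W \right)} = 3 + \left(-16 + W\right) \left(-12 + W\right)$ ($k{\left(W \right)} = 1 \left(3 + \left(W - 12\right) \left(W + 4 \left(1 - 5\right)\right)\right) = 1 \left(3 + \left(-12 + W\right) \left(W + 4 \left(-4\right)\right)\right) = 1 \left(3 + \left(-12 + W\right) \left(W - 16\right)\right) = 1 \left(3 + \left(-12 + W\right) \left(-16 + W\right)\right) = 1 \left(3 + \left(-16 + W\right) \left(-12 + W\right)\right) = 3 + \left(-16 + W\right) \left(-12 + W\right)$)
$-3812328 + k{\left(-1258 \right)} = -3812328 + \left(195 + \left(-1258\right)^{2} - -35224\right) = -3812328 + \left(195 + 1582564 + 35224\right) = -3812328 + 1617983 = -2194345$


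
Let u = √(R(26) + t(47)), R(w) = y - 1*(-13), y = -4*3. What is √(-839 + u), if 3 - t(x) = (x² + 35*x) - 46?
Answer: √(-839 + 2*I*√951) ≈ 1.0639 + 28.985*I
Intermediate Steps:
y = -12
t(x) = 49 - x² - 35*x (t(x) = 3 - ((x² + 35*x) - 46) = 3 - (-46 + x² + 35*x) = 3 + (46 - x² - 35*x) = 49 - x² - 35*x)
R(w) = 1 (R(w) = -12 - 1*(-13) = -12 + 13 = 1)
u = 2*I*√951 (u = √(1 + (49 - 1*47² - 35*47)) = √(1 + (49 - 1*2209 - 1645)) = √(1 + (49 - 2209 - 1645)) = √(1 - 3805) = √(-3804) = 2*I*√951 ≈ 61.677*I)
√(-839 + u) = √(-839 + 2*I*√951)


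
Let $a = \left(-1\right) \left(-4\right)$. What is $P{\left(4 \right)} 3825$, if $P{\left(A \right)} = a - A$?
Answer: $0$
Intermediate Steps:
$a = 4$
$P{\left(A \right)} = 4 - A$
$P{\left(4 \right)} 3825 = \left(4 - 4\right) 3825 = 0 \cdot 3825 = 0$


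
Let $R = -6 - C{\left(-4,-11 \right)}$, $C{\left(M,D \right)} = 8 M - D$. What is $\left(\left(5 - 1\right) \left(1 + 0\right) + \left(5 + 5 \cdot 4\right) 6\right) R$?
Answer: $2310$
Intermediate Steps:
$C{\left(M,D \right)} = - D + 8 M$
$R = 15$ ($R = -6 - \left(\left(-1\right) \left(-11\right) + 8 \left(-4\right)\right) = -6 - \left(11 - 32\right) = -6 - -21 = -6 + 21 = 15$)
$\left(\left(5 - 1\right) \left(1 + 0\right) + \left(5 + 5 \cdot 4\right) 6\right) R = \left(\left(5 - 1\right) \left(1 + 0\right) + \left(5 + 5 \cdot 4\right) 6\right) 15 = \left(4 \cdot 1 + \left(5 + 20\right) 6\right) 15 = \left(4 + 25 \cdot 6\right) 15 = \left(4 + 150\right) 15 = 154 \cdot 15 = 2310$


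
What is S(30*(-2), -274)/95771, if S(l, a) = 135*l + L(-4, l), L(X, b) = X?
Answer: -8104/95771 ≈ -0.084619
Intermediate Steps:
S(l, a) = -4 + 135*l (S(l, a) = 135*l - 4 = -4 + 135*l)
S(30*(-2), -274)/95771 = (-4 + 135*(30*(-2)))/95771 = (-4 + 135*(-60))*(1/95771) = (-4 - 8100)*(1/95771) = -8104*1/95771 = -8104/95771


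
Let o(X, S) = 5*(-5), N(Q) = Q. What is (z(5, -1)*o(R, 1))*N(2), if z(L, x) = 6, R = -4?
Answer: -300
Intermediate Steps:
o(X, S) = -25
(z(5, -1)*o(R, 1))*N(2) = (6*(-25))*2 = -150*2 = -300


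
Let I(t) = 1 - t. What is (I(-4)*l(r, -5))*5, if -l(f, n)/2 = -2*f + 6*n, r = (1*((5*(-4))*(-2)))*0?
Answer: 1500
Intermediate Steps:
r = 0 (r = (1*(-20*(-2)))*0 = (1*40)*0 = 40*0 = 0)
l(f, n) = -12*n + 4*f (l(f, n) = -2*(-2*f + 6*n) = -12*n + 4*f)
(I(-4)*l(r, -5))*5 = ((1 - 1*(-4))*(-12*(-5) + 4*0))*5 = ((1 + 4)*(60 + 0))*5 = (5*60)*5 = 300*5 = 1500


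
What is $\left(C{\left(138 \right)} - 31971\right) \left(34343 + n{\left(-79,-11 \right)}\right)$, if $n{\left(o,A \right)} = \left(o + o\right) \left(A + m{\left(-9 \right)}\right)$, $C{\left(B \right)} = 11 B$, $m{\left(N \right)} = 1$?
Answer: $-1093963119$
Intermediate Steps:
$n{\left(o,A \right)} = 2 o \left(1 + A\right)$ ($n{\left(o,A \right)} = \left(o + o\right) \left(A + 1\right) = 2 o \left(1 + A\right)$)
$\left(C{\left(138 \right)} - 31971\right) \left(34343 + n{\left(-79,-11 \right)}\right) = \left(11 \cdot 138 - 31971\right) \left(34343 + 2 \left(-79\right) \left(1 - 11\right)\right) = \left(1518 - 31971\right) \left(34343 + 2 \left(-79\right) \left(-10\right)\right) = - 30453 \left(34343 + 1580\right) = \left(-30453\right) 35923 = -1093963119$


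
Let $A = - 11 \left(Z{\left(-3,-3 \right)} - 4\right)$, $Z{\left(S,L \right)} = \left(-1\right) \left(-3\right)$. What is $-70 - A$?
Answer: $-81$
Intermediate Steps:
$Z{\left(S,L \right)} = 3$
$A = 11$ ($A = - 11 \left(3 - 4\right) = \left(-11\right) \left(-1\right) = 11$)
$-70 - A = -70 - 11 = -81$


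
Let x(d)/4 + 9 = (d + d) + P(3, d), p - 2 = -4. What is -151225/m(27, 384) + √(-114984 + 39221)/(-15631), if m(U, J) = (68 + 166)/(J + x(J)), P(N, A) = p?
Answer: -257989850/117 - I*√75763/15631 ≈ -2.205e+6 - 0.017609*I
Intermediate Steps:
p = -2 (p = 2 - 4 = -2)
P(N, A) = -2
x(d) = -44 + 8*d (x(d) = -36 + 4*((d + d) - 2) = -36 + 4*(2*d - 2) = -36 + 4*(-2 + 2*d) = -36 + (-8 + 8*d) = -44 + 8*d)
m(U, J) = 234/(-44 + 9*J) (m(U, J) = (68 + 166)/(J + (-44 + 8*J)) = 234/(-44 + 9*J))
-151225/m(27, 384) + √(-114984 + 39221)/(-15631) = -151225/(234/(-44 + 9*384)) + √(-114984 + 39221)/(-15631) = -151225/(234/(-44 + 3456)) + √(-75763)*(-1/15631) = -151225/(234/3412) + (I*√75763)*(-1/15631) = -151225/(234*(1/3412)) - I*√75763/15631 = -151225/117/1706 - I*√75763/15631 = -151225*1706/117 - I*√75763/15631 = -257989850/117 - I*√75763/15631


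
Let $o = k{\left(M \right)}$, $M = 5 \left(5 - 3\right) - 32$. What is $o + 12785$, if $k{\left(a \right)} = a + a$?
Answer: $12741$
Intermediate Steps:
$M = -22$ ($M = 5 \cdot 2 - 32 = 10 - 32 = -22$)
$k{\left(a \right)} = 2 a$
$o = -44$ ($o = 2 \left(-22\right) = -44$)
$o + 12785 = -44 + 12785 = 12741$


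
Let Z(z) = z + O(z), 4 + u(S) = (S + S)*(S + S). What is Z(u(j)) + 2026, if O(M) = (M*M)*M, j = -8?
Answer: 16005286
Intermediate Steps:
u(S) = -4 + 4*S**2 (u(S) = -4 + (S + S)*(S + S) = -4 + (2*S)*(2*S) = -4 + 4*S**2)
O(M) = M**3 (O(M) = M**2*M = M**3)
Z(z) = z + z**3
Z(u(j)) + 2026 = ((-4 + 4*(-8)**2) + (-4 + 4*(-8)**2)**3) + 2026 = ((-4 + 4*64) + (-4 + 4*64)**3) + 2026 = ((-4 + 256) + (-4 + 256)**3) + 2026 = (252 + 252**3) + 2026 = (252 + 16003008) + 2026 = 16003260 + 2026 = 16005286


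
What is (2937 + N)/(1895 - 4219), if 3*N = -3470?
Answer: -763/996 ≈ -0.76606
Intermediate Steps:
N = -3470/3 (N = (⅓)*(-3470) = -3470/3 ≈ -1156.7)
(2937 + N)/(1895 - 4219) = (2937 - 3470/3)/(1895 - 4219) = (5341/3)/(-2324) = (5341/3)*(-1/2324) = -763/996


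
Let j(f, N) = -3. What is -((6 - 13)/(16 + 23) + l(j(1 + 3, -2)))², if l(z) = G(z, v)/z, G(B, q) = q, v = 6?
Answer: -7225/1521 ≈ -4.7502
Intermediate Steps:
l(z) = 6/z
-((6 - 13)/(16 + 23) + l(j(1 + 3, -2)))² = -((6 - 13)/(16 + 23) + 6/(-3))² = -(-7/39 + 6*(-⅓))² = -(-7*1/39 - 2)² = -(-7/39 - 2)² = -(-85/39)² = -1*7225/1521 = -7225/1521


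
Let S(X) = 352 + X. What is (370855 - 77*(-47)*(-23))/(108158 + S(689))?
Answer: 287618/109199 ≈ 2.6339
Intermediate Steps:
(370855 - 77*(-47)*(-23))/(108158 + S(689)) = (370855 - 77*(-47)*(-23))/(108158 + (352 + 689)) = (370855 + 3619*(-23))/(108158 + 1041) = (370855 - 83237)/109199 = 287618*(1/109199) = 287618/109199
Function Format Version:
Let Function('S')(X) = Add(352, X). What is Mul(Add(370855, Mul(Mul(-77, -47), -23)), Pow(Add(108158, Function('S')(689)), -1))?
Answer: Rational(287618, 109199) ≈ 2.6339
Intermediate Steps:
Mul(Add(370855, Mul(Mul(-77, -47), -23)), Pow(Add(108158, Function('S')(689)), -1)) = Mul(Add(370855, Mul(Mul(-77, -47), -23)), Pow(Add(108158, Add(352, 689)), -1)) = Mul(Add(370855, Mul(3619, -23)), Pow(Add(108158, 1041), -1)) = Mul(Add(370855, -83237), Pow(109199, -1)) = Mul(287618, Rational(1, 109199)) = Rational(287618, 109199)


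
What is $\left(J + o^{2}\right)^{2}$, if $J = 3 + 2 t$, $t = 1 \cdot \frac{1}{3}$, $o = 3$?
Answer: $\frac{1444}{9} \approx 160.44$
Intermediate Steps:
$t = \frac{1}{3}$ ($t = 1 \cdot \frac{1}{3} = \frac{1}{3} \approx 0.33333$)
$J = \frac{11}{3}$ ($J = 3 + 2 \cdot \frac{1}{3} = 3 + \frac{2}{3} = \frac{11}{3} \approx 3.6667$)
$\left(J + o^{2}\right)^{2} = \left(\frac{11}{3} + 3^{2}\right)^{2} = \left(\frac{11}{3} + 9\right)^{2} = \left(\frac{38}{3}\right)^{2} = \frac{1444}{9}$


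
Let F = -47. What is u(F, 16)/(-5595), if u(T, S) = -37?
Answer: 37/5595 ≈ 0.0066130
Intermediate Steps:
u(F, 16)/(-5595) = -37/(-5595) = -37*(-1/5595) = 37/5595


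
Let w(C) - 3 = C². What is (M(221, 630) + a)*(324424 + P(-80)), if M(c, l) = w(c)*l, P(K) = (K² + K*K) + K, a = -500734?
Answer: 10205681303984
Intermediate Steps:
w(C) = 3 + C²
P(K) = K + 2*K² (P(K) = (K² + K²) + K = 2*K² + K = K + 2*K²)
M(c, l) = l*(3 + c²) (M(c, l) = (3 + c²)*l = l*(3 + c²))
(M(221, 630) + a)*(324424 + P(-80)) = (630*(3 + 221²) - 500734)*(324424 - 80*(1 + 2*(-80))) = (630*(3 + 48841) - 500734)*(324424 - 80*(1 - 160)) = (630*48844 - 500734)*(324424 - 80*(-159)) = (30771720 - 500734)*(324424 + 12720) = 30270986*337144 = 10205681303984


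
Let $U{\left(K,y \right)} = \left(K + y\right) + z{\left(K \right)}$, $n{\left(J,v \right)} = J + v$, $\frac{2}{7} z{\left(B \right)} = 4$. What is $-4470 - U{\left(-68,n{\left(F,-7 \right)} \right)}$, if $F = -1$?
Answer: $-4408$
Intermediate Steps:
$z{\left(B \right)} = 14$ ($z{\left(B \right)} = \frac{7}{2} \cdot 4 = 14$)
$U{\left(K,y \right)} = 14 + K + y$ ($U{\left(K,y \right)} = \left(K + y\right) + 14 = 14 + K + y$)
$-4470 - U{\left(-68,n{\left(F,-7 \right)} \right)} = -4470 - \left(14 - 68 - 8\right) = -4470 - -62 = -4470 + 62 = -4408$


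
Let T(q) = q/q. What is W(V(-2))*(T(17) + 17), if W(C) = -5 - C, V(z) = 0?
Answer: -90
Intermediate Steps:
T(q) = 1
W(V(-2))*(T(17) + 17) = (-5 - 1*0)*(1 + 17) = (-5 + 0)*18 = -5*18 = -90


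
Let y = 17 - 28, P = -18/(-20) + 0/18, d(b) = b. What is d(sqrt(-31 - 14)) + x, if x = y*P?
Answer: -99/10 + 3*I*sqrt(5) ≈ -9.9 + 6.7082*I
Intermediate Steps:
P = 9/10 (P = -18*(-1/20) + 0*(1/18) = 9/10 + 0 = 9/10 ≈ 0.90000)
y = -11
x = -99/10 (x = -11*9/10 = -99/10 ≈ -9.9000)
d(sqrt(-31 - 14)) + x = sqrt(-31 - 14) - 99/10 = sqrt(-45) - 99/10 = 3*I*sqrt(5) - 99/10 = -99/10 + 3*I*sqrt(5)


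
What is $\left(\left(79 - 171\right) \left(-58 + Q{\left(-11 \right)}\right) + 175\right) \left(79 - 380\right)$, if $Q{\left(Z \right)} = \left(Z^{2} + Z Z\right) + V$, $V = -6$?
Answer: $4876501$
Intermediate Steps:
$Q{\left(Z \right)} = -6 + 2 Z^{2}$ ($Q{\left(Z \right)} = \left(Z^{2} + Z Z\right) - 6 = \left(Z^{2} + Z^{2}\right) - 6 = 2 Z^{2} - 6 = -6 + 2 Z^{2}$)
$\left(\left(79 - 171\right) \left(-58 + Q{\left(-11 \right)}\right) + 175\right) \left(79 - 380\right) = \left(\left(79 - 171\right) \left(-58 - \left(6 - 2 \left(-11\right)^{2}\right)\right) + 175\right) \left(79 - 380\right) = \left(- 92 \left(-58 + \left(-6 + 2 \cdot 121\right)\right) + 175\right) \left(-301\right) = \left(- 92 \left(-58 + \left(-6 + 242\right)\right) + 175\right) \left(-301\right) = \left(- 92 \left(-58 + 236\right) + 175\right) \left(-301\right) = \left(\left(-92\right) 178 + 175\right) \left(-301\right) = \left(-16376 + 175\right) \left(-301\right) = \left(-16201\right) \left(-301\right) = 4876501$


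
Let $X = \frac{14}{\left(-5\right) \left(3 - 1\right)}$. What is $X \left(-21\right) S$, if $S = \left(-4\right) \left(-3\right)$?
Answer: $\frac{1764}{5} \approx 352.8$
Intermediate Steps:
$S = 12$
$X = - \frac{7}{5}$ ($X = \frac{14}{\left(-5\right) 2} = \frac{14}{-10} = 14 \left(- \frac{1}{10}\right) = - \frac{7}{5} \approx -1.4$)
$X \left(-21\right) S = \left(- \frac{7}{5}\right) \left(-21\right) 12 = \frac{147}{5} \cdot 12 = \frac{1764}{5}$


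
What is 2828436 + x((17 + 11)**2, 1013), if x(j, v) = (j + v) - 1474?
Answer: 2828759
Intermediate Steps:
x(j, v) = -1474 + j + v
2828436 + x((17 + 11)**2, 1013) = 2828436 + (-1474 + (17 + 11)**2 + 1013) = 2828436 + (-1474 + 28**2 + 1013) = 2828436 + (-1474 + 784 + 1013) = 2828436 + 323 = 2828759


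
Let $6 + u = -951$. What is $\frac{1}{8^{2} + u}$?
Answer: $- \frac{1}{893} \approx -0.0011198$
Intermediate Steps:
$u = -957$ ($u = -6 - 951 = -957$)
$\frac{1}{8^{2} + u} = \frac{1}{8^{2} - 957} = \frac{1}{64 - 957} = \frac{1}{-893} = - \frac{1}{893}$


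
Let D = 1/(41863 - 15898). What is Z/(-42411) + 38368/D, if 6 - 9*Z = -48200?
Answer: 380258132030674/381699 ≈ 9.9623e+8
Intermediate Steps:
Z = 48206/9 (Z = ⅔ - ⅑*(-48200) = ⅔ + 48200/9 = 48206/9 ≈ 5356.2)
D = 1/25965 ≈ 3.8513e-5
Z/(-42411) + 38368/D = (48206/9)/(-42411) + 38368/(1/25965) = (48206/9)*(-1/42411) + 38368*25965 = -48206/381699 + 996225120 = 380258132030674/381699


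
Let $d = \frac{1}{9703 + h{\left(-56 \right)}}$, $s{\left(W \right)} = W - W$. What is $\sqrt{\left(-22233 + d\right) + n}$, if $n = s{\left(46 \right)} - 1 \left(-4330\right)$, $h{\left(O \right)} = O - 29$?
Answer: $\frac{i \sqrt{1656133547754}}{9618} \approx 133.8 i$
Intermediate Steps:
$s{\left(W \right)} = 0$
$h{\left(O \right)} = -29 + O$
$d = \frac{1}{9618}$ ($d = \frac{1}{9703 - 85} = \frac{1}{9618} \approx 0.00010397$)
$n = 4330$ ($n = 0 - 1 \left(-4330\right) = 0 - -4330 = 0 + 4330 = 4330$)
$\sqrt{\left(-22233 + d\right) + n} = \sqrt{\left(-22233 + \frac{1}{9618}\right) + 4330} = \sqrt{- \frac{213836993}{9618} + 4330} = \sqrt{- \frac{172191053}{9618}} = \frac{i \sqrt{1656133547754}}{9618}$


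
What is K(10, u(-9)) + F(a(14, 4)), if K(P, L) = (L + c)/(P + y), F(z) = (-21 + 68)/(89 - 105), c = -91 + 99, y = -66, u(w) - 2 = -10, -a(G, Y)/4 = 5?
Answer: -47/16 ≈ -2.9375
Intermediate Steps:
a(G, Y) = -20 (a(G, Y) = -4*5 = -20)
u(w) = -8 (u(w) = 2 - 10 = -8)
c = 8
F(z) = -47/16 (F(z) = 47/(-16) = 47*(-1/16) = -47/16)
K(P, L) = (8 + L)/(-66 + P) (K(P, L) = (L + 8)/(P - 66) = (8 + L)/(-66 + P))
K(10, u(-9)) + F(a(14, 4)) = (8 - 8)/(-66 + 10) - 47/16 = 0/(-56) - 47/16 = -1/56*0 - 47/16 = 0 - 47/16 = -47/16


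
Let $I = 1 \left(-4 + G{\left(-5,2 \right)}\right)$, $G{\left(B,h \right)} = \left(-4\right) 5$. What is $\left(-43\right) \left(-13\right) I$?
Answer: $-13416$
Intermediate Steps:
$G{\left(B,h \right)} = -20$
$I = -24$ ($I = 1 \left(-4 - 20\right) = 1 \left(-24\right) = -24$)
$\left(-43\right) \left(-13\right) I = \left(-43\right) \left(-13\right) \left(-24\right) = 559 \left(-24\right) = -13416$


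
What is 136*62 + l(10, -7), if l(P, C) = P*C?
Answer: 8362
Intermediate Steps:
l(P, C) = C*P
136*62 + l(10, -7) = 136*62 - 7*10 = 8432 - 70 = 8362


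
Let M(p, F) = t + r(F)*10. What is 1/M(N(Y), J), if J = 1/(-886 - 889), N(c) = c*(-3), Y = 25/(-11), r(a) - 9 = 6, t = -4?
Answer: 1/146 ≈ 0.0068493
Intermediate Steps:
r(a) = 15 (r(a) = 9 + 6 = 15)
Y = -25/11 (Y = 25*(-1/11) = -25/11 ≈ -2.2727)
N(c) = -3*c
J = -1/1775 (J = 1/(-1775) = -1/1775 ≈ -0.00056338)
M(p, F) = 146 (M(p, F) = -4 + 15*10 = -4 + 150 = 146)
1/M(N(Y), J) = 1/146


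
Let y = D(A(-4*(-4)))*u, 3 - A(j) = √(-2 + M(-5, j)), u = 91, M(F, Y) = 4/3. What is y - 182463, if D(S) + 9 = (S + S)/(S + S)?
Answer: -183191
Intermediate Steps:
M(F, Y) = 4/3 (M(F, Y) = 4*(⅓) = 4/3)
A(j) = 3 - I*√6/3 (A(j) = 3 - √(-2 + 4/3) = 3 - √(-⅔) = 3 - I*√6/3)
D(S) = -8 (D(S) = -9 + (S + S)/(S + S) = -9 + (2*S)/((2*S)) = -9 + (2*S)*(1/(2*S)) = -9 + 1 = -8)
y = -728 (y = -8*91 = -728)
y - 182463 = -728 - 182463 = -183191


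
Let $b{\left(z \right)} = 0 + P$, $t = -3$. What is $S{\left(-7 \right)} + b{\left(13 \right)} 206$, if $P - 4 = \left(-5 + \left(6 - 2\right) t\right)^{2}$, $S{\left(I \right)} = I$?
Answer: $60351$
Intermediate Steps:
$P = 293$ ($P = 4 + \left(-5 + \left(6 - 2\right) \left(-3\right)\right)^{2} = 4 + \left(-5 + 4 \left(-3\right)\right)^{2} = 4 + \left(-5 - 12\right)^{2} = 4 + \left(-17\right)^{2} = 4 + 289 = 293$)
$b{\left(z \right)} = 293$ ($b{\left(z \right)} = 0 + 293 = 293$)
$S{\left(-7 \right)} + b{\left(13 \right)} 206 = -7 + 293 \cdot 206 = -7 + 60358 = 60351$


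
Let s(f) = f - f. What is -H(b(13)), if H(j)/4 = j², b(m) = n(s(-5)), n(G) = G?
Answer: 0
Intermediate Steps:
s(f) = 0
b(m) = 0
H(j) = 4*j²
-H(b(13)) = -4*0² = -4*0 = -1*0 = 0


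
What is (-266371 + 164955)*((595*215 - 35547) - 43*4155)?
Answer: 8750882392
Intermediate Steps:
(-266371 + 164955)*((595*215 - 35547) - 43*4155) = -101416*((127925 - 35547) - 178665) = -101416*(92378 - 178665) = -101416*(-86287) = 8750882392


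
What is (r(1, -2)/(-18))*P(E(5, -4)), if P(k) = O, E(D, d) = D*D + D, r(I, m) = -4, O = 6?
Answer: 4/3 ≈ 1.3333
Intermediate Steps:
E(D, d) = D + D**2 (E(D, d) = D**2 + D = D + D**2)
P(k) = 6
(r(1, -2)/(-18))*P(E(5, -4)) = (-4/(-18))*6 = -1/18*(-4)*6 = (2/9)*6 = 4/3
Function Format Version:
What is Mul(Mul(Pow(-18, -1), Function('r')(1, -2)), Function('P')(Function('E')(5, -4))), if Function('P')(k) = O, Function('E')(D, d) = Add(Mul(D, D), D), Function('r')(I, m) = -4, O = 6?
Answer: Rational(4, 3) ≈ 1.3333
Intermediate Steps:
Function('E')(D, d) = Add(D, Pow(D, 2)) (Function('E')(D, d) = Add(Pow(D, 2), D) = Add(D, Pow(D, 2)))
Function('P')(k) = 6
Mul(Mul(Pow(-18, -1), Function('r')(1, -2)), Function('P')(Function('E')(5, -4))) = Mul(Mul(Pow(-18, -1), -4), 6) = Mul(Mul(Rational(-1, 18), -4), 6) = Mul(Rational(2, 9), 6) = Rational(4, 3)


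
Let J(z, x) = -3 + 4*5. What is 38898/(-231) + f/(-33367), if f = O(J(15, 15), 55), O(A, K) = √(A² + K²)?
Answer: -12966/77 - √3314/33367 ≈ -168.39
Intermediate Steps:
J(z, x) = 17 (J(z, x) = -3 + 20 = 17)
f = √3314 (f = √(17² + 55²) = √(289 + 3025) = √3314 ≈ 57.567)
38898/(-231) + f/(-33367) = 38898/(-231) + √3314/(-33367) = 38898*(-1/231) + √3314*(-1/33367) = -12966/77 - √3314/33367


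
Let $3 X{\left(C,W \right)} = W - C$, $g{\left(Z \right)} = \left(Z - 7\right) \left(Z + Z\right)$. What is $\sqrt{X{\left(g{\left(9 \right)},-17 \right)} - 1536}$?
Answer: $\frac{i \sqrt{13983}}{3} \approx 39.417 i$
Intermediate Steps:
$g{\left(Z \right)} = 2 Z \left(-7 + Z\right)$ ($g{\left(Z \right)} = \left(-7 + Z\right) 2 Z = 2 Z \left(-7 + Z\right)$)
$X{\left(C,W \right)} = - \frac{C}{3} + \frac{W}{3}$ ($X{\left(C,W \right)} = \frac{W - C}{3} = - \frac{C}{3} + \frac{W}{3}$)
$\sqrt{X{\left(g{\left(9 \right)},-17 \right)} - 1536} = \sqrt{\left(- \frac{2 \cdot 9 \left(-7 + 9\right)}{3} + \frac{1}{3} \left(-17\right)\right) - 1536} = \sqrt{\left(- \frac{2 \cdot 9 \cdot 2}{3} - \frac{17}{3}\right) - 1536} = \sqrt{\left(\left(- \frac{1}{3}\right) 36 - \frac{17}{3}\right) - 1536} = \sqrt{\left(-12 - \frac{17}{3}\right) - 1536} = \sqrt{- \frac{53}{3} - 1536} = \sqrt{- \frac{4661}{3}} = \frac{i \sqrt{13983}}{3}$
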